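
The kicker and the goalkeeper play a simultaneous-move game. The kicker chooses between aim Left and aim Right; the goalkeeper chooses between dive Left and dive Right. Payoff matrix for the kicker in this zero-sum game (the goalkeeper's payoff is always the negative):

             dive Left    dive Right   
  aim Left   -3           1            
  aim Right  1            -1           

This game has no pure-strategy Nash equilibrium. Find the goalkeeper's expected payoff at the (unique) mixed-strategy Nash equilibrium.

In a mixed equilibrium the goalkeeper is indifferent between dive Left and dive Right; this condition fixes p.
  the goalkeeper's payoff from dive Left: p·3 + (1−p)·(-1) = 4p - 1
  the goalkeeper's payoff from dive Right: p·(-1) + (1−p)·1 = -2p + 1
  4p - 1 = -2p + 1  ⇒  6p = 2  ⇒  p = 1/3.
At equilibrium the goalkeeper is indifferent across columns, so the goalkeeper's payoff equals the payoff from dive Left: (1/3)·3 + (2/3)·(-1) = 1/3.

1/3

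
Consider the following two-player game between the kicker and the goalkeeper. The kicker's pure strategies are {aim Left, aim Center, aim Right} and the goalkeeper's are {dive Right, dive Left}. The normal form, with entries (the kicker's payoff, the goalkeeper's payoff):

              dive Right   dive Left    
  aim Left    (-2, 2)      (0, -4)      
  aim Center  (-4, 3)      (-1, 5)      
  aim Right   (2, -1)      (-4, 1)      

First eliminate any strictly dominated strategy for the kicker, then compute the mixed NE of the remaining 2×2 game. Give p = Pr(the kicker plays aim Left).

The kicker's strategy aim Center is strictly dominated by aim Left: -2 > -4 and 0 > -1. Eliminate aim Center.
The kicker's mix must leave the goalkeeper indifferent between dive Right and dive Left.
  the goalkeeper's payoff to dive Right: p·2 + (1−p)·(-1) = 3p - 1
  the goalkeeper's payoff to dive Left: p·(-4) + (1−p)·1 = -5p + 1
  3p - 1 = -5p + 1  ⇒  8p = 2  ⇒  p = 1/4.

p = 1/4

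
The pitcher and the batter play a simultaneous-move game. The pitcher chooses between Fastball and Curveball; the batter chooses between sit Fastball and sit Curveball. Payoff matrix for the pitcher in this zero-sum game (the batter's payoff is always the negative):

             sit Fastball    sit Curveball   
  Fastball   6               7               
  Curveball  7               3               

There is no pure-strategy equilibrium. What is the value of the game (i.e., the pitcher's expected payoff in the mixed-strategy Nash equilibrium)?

The pitcher's indifference between Fastball and Curveball determines the batter's mixing probability q:
  the pitcher's expected payoff from Fastball: q·6 + (1−q)·7 = -q + 7
  the pitcher's expected payoff from Curveball: q·7 + (1−q)·3 = 4q + 3
  -q + 7 = 4q + 3  ⇒  -5q = -4  ⇒  q = 4/5.
The value is the pitcher's expected payoff against this mix (using Fastball): (4/5)·6 + (1/5)·7 = 31/5.

v = 31/5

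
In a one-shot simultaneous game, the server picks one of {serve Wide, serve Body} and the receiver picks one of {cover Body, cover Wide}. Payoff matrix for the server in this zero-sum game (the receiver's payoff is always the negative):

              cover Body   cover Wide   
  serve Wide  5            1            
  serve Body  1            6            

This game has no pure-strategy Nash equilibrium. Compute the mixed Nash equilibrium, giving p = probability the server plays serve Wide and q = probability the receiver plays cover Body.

The server's mix must leave the receiver indifferent between cover Body and cover Wide.
  the receiver's payoff to cover Body: p·(-5) + (1−p)·(-1) = -4p - 1
  the receiver's payoff to cover Wide: p·(-1) + (1−p)·(-6) = 5p - 6
  -4p - 1 = 5p - 6  ⇒  -9p = -5  ⇒  p = 5/9.
The server's indifference between serve Wide and serve Body determines the receiver's mixing probability q:
  the server's payoff to serve Wide: q·5 + (1−q)·1 = 4q + 1
  the server's payoff to serve Body: q·1 + (1−q)·6 = -5q + 6
  4q + 1 = -5q + 6  ⇒  9q = 5  ⇒  q = 5/9.

p = 5/9, q = 5/9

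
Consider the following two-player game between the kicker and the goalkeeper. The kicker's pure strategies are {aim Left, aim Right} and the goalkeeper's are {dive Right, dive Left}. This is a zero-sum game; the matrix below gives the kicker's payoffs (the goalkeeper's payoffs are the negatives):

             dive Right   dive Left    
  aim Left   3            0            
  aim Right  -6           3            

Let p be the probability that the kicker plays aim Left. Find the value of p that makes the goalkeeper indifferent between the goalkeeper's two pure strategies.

Set the goalkeeper's expected payoff from dive Right equal to that from dive Left:
  the goalkeeper's payoff from dive Right: p·(-3) + (1−p)·6 = -9p + 6
  the goalkeeper's payoff from dive Left: p·0 + (1−p)·(-3) = 3p - 3
  -9p + 6 = 3p - 3  ⇒  -12p = -9  ⇒  p = 3/4.

p = 3/4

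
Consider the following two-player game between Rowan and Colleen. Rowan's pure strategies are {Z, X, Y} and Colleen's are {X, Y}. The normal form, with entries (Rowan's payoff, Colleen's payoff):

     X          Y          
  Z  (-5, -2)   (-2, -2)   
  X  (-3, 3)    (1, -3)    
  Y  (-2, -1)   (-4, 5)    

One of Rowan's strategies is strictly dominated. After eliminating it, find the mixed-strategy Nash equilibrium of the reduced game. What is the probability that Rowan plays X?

p = 1/2

Rowan's strategy Z is strictly dominated by X: -3 > -5 and 1 > -2. Eliminate Z.
For Colleen to be willing to mix, Colleen must be indifferent between X and Y, which pins down Rowan's mix.
  Colleen's payoff to X: p·3 + (1−p)·(-1) = 4p - 1
  Colleen's payoff to Y: p·(-3) + (1−p)·5 = -8p + 5
  4p - 1 = -8p + 5  ⇒  12p = 6  ⇒  p = 1/2.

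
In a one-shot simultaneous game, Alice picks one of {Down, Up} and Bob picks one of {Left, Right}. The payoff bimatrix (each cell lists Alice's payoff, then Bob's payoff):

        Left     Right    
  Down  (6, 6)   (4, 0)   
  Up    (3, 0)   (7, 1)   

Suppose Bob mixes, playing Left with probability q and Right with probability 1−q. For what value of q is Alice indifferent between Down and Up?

Set Alice's expected payoff from Down equal to that from Up:
  Alice's payoff to Down: q·6 + (1−q)·4 = 2q + 4
  Alice's payoff to Up: q·3 + (1−q)·7 = -4q + 7
  2q + 4 = -4q + 7  ⇒  6q = 3  ⇒  q = 1/2.

q = 1/2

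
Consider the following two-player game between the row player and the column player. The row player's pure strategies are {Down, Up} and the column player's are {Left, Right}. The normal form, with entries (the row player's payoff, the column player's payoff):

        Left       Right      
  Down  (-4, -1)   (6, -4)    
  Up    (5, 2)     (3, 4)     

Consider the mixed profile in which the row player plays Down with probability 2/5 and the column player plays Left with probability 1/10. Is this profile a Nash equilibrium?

No

Given the column player's mix q = 1/10, the row player's payoff from Down is 5 but from Up is 16/5. The row player strictly prefers Down, so the row player would not mix.
So the proposed profile is not a Nash equilibrium.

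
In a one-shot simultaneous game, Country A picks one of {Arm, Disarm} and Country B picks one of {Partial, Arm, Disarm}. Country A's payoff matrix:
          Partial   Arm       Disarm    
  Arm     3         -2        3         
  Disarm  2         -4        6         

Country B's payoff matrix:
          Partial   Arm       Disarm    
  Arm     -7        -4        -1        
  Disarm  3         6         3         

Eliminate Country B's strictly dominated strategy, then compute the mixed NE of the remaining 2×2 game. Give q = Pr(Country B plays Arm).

q = 3/5

Country B's strategy Partial is strictly dominated by Arm: -4 > -7 and 6 > 3. Eliminate Partial.
For Country A to be willing to mix, Country A must be indifferent between Arm and Disarm, which pins down Country B's mix.
  Country A's expected payoff from Arm: q·(-2) + (1−q)·3 = -5q + 3
  Country A's expected payoff from Disarm: q·(-4) + (1−q)·6 = -10q + 6
  -5q + 3 = -10q + 6  ⇒  5q = 3  ⇒  q = 3/5.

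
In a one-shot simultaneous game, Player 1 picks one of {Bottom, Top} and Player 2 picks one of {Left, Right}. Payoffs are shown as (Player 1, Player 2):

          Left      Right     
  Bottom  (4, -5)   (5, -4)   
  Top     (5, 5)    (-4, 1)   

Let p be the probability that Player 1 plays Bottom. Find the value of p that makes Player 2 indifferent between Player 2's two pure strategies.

For Player 2 to be willing to mix, Player 2 must be indifferent between Left and Right, which pins down Player 1's mix.
  Player 2's expected payoff from Left: p·(-5) + (1−p)·5 = -10p + 5
  Player 2's expected payoff from Right: p·(-4) + (1−p)·1 = -5p + 1
  -10p + 5 = -5p + 1  ⇒  -5p = -4  ⇒  p = 4/5.

p = 4/5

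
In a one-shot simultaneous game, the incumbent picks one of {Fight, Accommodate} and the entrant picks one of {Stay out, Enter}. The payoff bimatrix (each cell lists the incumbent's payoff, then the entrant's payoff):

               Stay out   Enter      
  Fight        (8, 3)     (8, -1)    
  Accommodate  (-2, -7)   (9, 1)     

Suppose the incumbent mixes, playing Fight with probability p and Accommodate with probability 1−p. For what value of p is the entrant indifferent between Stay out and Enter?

Set the entrant's expected payoff from Stay out equal to that from Enter:
  the entrant's expected payoff from Stay out: p·3 + (1−p)·(-7) = 10p - 7
  the entrant's expected payoff from Enter: p·(-1) + (1−p)·1 = -2p + 1
  10p - 7 = -2p + 1  ⇒  12p = 8  ⇒  p = 2/3.

p = 2/3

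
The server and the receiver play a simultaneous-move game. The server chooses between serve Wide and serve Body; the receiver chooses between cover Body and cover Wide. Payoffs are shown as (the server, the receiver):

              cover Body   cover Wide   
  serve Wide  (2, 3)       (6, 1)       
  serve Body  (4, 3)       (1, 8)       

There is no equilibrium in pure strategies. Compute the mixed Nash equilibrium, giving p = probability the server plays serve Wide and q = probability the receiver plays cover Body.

For the receiver to be willing to mix, the receiver must be indifferent between cover Body and cover Wide, which pins down the server's mix.
  the receiver's expected payoff from cover Body: p·3 + (1−p)·3 = 3
  the receiver's expected payoff from cover Wide: p·1 + (1−p)·8 = -7p + 8
  3 = -7p + 8  ⇒  7p = 5  ⇒  p = 5/7.
In a mixed equilibrium the server is indifferent between serve Wide and serve Body; this condition fixes q.
  the server's expected payoff from serve Wide: q·2 + (1−q)·6 = -4q + 6
  the server's expected payoff from serve Body: q·4 + (1−q)·1 = 3q + 1
  -4q + 6 = 3q + 1  ⇒  -7q = -5  ⇒  q = 5/7.

p = 5/7, q = 5/7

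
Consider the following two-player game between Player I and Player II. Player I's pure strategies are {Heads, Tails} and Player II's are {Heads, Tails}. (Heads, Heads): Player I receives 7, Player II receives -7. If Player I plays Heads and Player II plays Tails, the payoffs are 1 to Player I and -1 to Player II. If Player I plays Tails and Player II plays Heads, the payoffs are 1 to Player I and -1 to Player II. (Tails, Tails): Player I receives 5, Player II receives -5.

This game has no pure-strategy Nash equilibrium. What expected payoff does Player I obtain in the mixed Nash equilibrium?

17/5

For Player I to be willing to mix, Player I must be indifferent between Heads and Tails, which pins down Player II's mix.
  Player I's payoff to Heads: q·7 + (1−q)·1 = 6q + 1
  Player I's payoff to Tails: q·1 + (1−q)·5 = -4q + 5
  6q + 1 = -4q + 5  ⇒  10q = 4  ⇒  q = 2/5.
At equilibrium Player I is indifferent across rows, so Player I's payoff equals the payoff from Heads: (2/5)·7 + (3/5)·1 = 17/5.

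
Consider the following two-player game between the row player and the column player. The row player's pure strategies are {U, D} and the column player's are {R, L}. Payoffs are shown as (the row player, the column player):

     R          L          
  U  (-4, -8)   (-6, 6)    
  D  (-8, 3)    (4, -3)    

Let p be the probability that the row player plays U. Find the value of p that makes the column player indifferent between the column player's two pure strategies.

Set the column player's expected payoff from R equal to that from L:
  the column player's payoff to R: p·(-8) + (1−p)·3 = -11p + 3
  the column player's payoff to L: p·6 + (1−p)·(-3) = 9p - 3
  -11p + 3 = 9p - 3  ⇒  -20p = -6  ⇒  p = 3/10.

p = 3/10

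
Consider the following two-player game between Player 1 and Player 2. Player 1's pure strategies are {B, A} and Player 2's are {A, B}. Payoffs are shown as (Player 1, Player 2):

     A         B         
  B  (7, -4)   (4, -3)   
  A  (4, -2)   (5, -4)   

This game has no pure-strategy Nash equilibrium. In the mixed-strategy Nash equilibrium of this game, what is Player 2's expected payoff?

For Player 2 to be willing to mix, Player 2 must be indifferent between A and B, which pins down Player 1's mix.
  Player 2's expected payoff from A: p·(-4) + (1−p)·(-2) = -2p - 2
  Player 2's expected payoff from B: p·(-3) + (1−p)·(-4) = p - 4
  -2p - 2 = p - 4  ⇒  -3p = -2  ⇒  p = 2/3.
At equilibrium Player 2 is indifferent across columns, so Player 2's payoff equals the payoff from A: (2/3)·(-4) + (1/3)·(-2) = -10/3.

-10/3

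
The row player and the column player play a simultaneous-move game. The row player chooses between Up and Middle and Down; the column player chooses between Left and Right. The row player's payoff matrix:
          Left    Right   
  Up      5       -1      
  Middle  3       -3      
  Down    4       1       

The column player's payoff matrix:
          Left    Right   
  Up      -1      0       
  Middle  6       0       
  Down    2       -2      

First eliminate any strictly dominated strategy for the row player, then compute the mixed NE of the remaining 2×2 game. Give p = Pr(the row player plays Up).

The row player's strategy Middle is strictly dominated by Up: 5 > 3 and -1 > -3. Eliminate Middle.
Set the column player's expected payoff from Left equal to that from Right:
  the column player's expected payoff from Left: p·(-1) + (1−p)·2 = -3p + 2
  the column player's expected payoff from Right: p·0 + (1−p)·(-2) = 2p - 2
  -3p + 2 = 2p - 2  ⇒  -5p = -4  ⇒  p = 4/5.

p = 4/5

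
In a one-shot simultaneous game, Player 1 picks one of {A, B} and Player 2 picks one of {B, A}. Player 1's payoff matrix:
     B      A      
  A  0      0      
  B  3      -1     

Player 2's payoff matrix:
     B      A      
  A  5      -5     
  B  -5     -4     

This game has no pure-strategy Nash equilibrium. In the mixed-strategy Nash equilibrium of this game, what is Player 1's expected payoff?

Player 2's mix must leave Player 1 indifferent between A and B.
  Player 1's payoff from A: q·0 + (1−q)·0 = 0
  Player 1's payoff from B: q·3 + (1−q)·(-1) = 4q - 1
  0 = 4q - 1  ⇒  -4q = -1  ⇒  q = 1/4.
At equilibrium Player 1 is indifferent across rows, so Player 1's payoff equals the payoff from A: (1/4)·0 + (3/4)·0 = 0.

0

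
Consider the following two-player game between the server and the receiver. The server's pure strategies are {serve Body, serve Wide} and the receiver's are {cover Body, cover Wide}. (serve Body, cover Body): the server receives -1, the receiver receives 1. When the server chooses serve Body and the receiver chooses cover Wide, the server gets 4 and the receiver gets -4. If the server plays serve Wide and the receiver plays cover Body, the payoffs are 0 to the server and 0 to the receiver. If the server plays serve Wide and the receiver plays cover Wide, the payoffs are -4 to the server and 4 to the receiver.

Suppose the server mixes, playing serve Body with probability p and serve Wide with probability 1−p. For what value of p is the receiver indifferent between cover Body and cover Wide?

p = 4/9

The server's mix must leave the receiver indifferent between cover Body and cover Wide.
  the receiver's payoff from cover Body: p·1 + (1−p)·0 = p
  the receiver's payoff from cover Wide: p·(-4) + (1−p)·4 = -8p + 4
  p = -8p + 4  ⇒  9p = 4  ⇒  p = 4/9.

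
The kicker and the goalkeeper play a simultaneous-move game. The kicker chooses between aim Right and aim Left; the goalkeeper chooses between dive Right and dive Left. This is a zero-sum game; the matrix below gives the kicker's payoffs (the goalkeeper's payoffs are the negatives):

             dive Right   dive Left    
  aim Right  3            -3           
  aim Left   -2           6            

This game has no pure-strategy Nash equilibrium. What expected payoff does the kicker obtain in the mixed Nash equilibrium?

6/7

In a mixed equilibrium the kicker is indifferent between aim Right and aim Left; this condition fixes q.
  the kicker's payoff from aim Right: q·3 + (1−q)·(-3) = 6q - 3
  the kicker's payoff from aim Left: q·(-2) + (1−q)·6 = -8q + 6
  6q - 3 = -8q + 6  ⇒  14q = 9  ⇒  q = 9/14.
At equilibrium the kicker is indifferent across rows, so the kicker's payoff equals the payoff from aim Right: (9/14)·3 + (5/14)·(-3) = 6/7.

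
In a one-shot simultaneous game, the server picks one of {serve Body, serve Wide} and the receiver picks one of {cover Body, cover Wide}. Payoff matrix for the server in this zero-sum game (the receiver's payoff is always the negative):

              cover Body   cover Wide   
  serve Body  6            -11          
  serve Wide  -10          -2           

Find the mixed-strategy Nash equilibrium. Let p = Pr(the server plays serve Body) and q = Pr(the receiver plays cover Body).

In a mixed equilibrium the receiver is indifferent between cover Body and cover Wide; this condition fixes p.
  the receiver's payoff from cover Body: p·(-6) + (1−p)·10 = -16p + 10
  the receiver's payoff from cover Wide: p·11 + (1−p)·2 = 9p + 2
  -16p + 10 = 9p + 2  ⇒  -25p = -8  ⇒  p = 8/25.
The receiver's mix must leave the server indifferent between serve Body and serve Wide.
  the server's payoff from serve Body: q·6 + (1−q)·(-11) = 17q - 11
  the server's payoff from serve Wide: q·(-10) + (1−q)·(-2) = -8q - 2
  17q - 11 = -8q - 2  ⇒  25q = 9  ⇒  q = 9/25.

p = 8/25, q = 9/25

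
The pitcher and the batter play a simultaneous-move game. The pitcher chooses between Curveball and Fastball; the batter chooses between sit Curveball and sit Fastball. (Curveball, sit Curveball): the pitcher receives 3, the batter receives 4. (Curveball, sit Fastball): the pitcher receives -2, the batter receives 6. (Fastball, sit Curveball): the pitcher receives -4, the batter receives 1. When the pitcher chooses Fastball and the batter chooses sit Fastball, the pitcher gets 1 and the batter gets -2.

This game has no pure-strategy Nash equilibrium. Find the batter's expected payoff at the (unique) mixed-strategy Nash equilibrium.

14/5

Set the batter's expected payoff from sit Curveball equal to that from sit Fastball:
  the batter's expected payoff from sit Curveball: p·4 + (1−p)·1 = 3p + 1
  the batter's expected payoff from sit Fastball: p·6 + (1−p)·(-2) = 8p - 2
  3p + 1 = 8p - 2  ⇒  -5p = -3  ⇒  p = 3/5.
At equilibrium the batter is indifferent across columns, so the batter's payoff equals the payoff from sit Curveball: (3/5)·4 + (2/5)·1 = 14/5.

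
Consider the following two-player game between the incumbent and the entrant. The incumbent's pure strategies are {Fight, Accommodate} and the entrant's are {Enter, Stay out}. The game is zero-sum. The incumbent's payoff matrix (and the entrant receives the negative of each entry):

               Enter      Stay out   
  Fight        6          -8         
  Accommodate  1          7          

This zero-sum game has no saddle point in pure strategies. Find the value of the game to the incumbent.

For the incumbent to be willing to mix, the incumbent must be indifferent between Fight and Accommodate, which pins down the entrant's mix.
  the incumbent's payoff from Fight: q·6 + (1−q)·(-8) = 14q - 8
  the incumbent's payoff from Accommodate: q·1 + (1−q)·7 = -6q + 7
  14q - 8 = -6q + 7  ⇒  20q = 15  ⇒  q = 3/4.
The value is the incumbent's expected payoff against this mix (using Fight): (3/4)·6 + (1/4)·(-8) = 5/2.

v = 5/2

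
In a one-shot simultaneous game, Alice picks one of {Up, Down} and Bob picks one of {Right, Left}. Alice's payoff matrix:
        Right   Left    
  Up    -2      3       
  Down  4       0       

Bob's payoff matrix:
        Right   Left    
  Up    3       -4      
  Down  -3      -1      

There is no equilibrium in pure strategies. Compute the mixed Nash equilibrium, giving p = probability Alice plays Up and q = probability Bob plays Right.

In a mixed equilibrium Bob is indifferent between Right and Left; this condition fixes p.
  Bob's payoff to Right: p·3 + (1−p)·(-3) = 6p - 3
  Bob's payoff to Left: p·(-4) + (1−p)·(-1) = -3p - 1
  6p - 3 = -3p - 1  ⇒  9p = 2  ⇒  p = 2/9.
Alice's indifference between Up and Down determines Bob's mixing probability q:
  Alice's payoff to Up: q·(-2) + (1−q)·3 = -5q + 3
  Alice's payoff to Down: q·4 + (1−q)·0 = 4q
  -5q + 3 = 4q  ⇒  -9q = -3  ⇒  q = 1/3.

p = 2/9, q = 1/3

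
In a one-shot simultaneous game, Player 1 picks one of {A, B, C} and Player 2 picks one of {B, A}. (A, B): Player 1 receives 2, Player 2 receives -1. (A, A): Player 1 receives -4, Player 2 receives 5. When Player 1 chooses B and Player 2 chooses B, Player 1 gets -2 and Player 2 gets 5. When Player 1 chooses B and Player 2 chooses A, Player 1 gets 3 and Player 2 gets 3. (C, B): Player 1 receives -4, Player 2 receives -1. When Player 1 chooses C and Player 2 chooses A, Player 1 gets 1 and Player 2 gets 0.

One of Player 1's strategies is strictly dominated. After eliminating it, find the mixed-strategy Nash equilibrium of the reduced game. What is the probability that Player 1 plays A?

p = 1/4

Player 1's strategy C is strictly dominated by B: -2 > -4 and 3 > 1. Eliminate C.
In a mixed equilibrium Player 2 is indifferent between B and A; this condition fixes p.
  Player 2's payoff from B: p·(-1) + (1−p)·5 = -6p + 5
  Player 2's payoff from A: p·5 + (1−p)·3 = 2p + 3
  -6p + 5 = 2p + 3  ⇒  -8p = -2  ⇒  p = 1/4.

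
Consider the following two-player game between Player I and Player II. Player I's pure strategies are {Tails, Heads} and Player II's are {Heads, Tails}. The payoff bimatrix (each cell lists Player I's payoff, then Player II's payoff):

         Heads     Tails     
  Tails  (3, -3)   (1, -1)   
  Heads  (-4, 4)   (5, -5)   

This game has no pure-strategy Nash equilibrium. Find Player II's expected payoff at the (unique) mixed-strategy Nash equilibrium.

-19/11

In a mixed equilibrium Player II is indifferent between Heads and Tails; this condition fixes p.
  Player II's expected payoff from Heads: p·(-3) + (1−p)·4 = -7p + 4
  Player II's expected payoff from Tails: p·(-1) + (1−p)·(-5) = 4p - 5
  -7p + 4 = 4p - 5  ⇒  -11p = -9  ⇒  p = 9/11.
At equilibrium Player II is indifferent across columns, so Player II's payoff equals the payoff from Heads: (9/11)·(-3) + (2/11)·4 = -19/11.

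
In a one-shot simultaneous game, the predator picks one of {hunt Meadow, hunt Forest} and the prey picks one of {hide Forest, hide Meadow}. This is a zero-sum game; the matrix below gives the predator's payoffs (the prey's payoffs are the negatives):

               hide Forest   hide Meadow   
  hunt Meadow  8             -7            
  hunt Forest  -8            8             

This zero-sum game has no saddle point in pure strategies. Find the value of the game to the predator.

v = 8/31

Set the predator's expected payoff from hunt Meadow equal to that from hunt Forest:
  the predator's payoff to hunt Meadow: q·8 + (1−q)·(-7) = 15q - 7
  the predator's payoff to hunt Forest: q·(-8) + (1−q)·8 = -16q + 8
  15q - 7 = -16q + 8  ⇒  31q = 15  ⇒  q = 15/31.
The value is the predator's expected payoff against this mix (using hunt Meadow): (15/31)·8 + (16/31)·(-7) = 8/31.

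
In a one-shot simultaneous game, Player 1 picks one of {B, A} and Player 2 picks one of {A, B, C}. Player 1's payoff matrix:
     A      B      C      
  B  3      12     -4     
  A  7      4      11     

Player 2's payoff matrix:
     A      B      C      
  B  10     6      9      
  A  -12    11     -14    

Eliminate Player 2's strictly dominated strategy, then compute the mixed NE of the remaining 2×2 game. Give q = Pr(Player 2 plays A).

q = 2/3

Player 2's strategy C is strictly dominated by A: 10 > 9 and -12 > -14. Eliminate C.
Player 1's indifference between B and A determines Player 2's mixing probability q:
  Player 1's payoff to B: q·3 + (1−q)·12 = -9q + 12
  Player 1's payoff to A: q·7 + (1−q)·4 = 3q + 4
  -9q + 12 = 3q + 4  ⇒  -12q = -8  ⇒  q = 2/3.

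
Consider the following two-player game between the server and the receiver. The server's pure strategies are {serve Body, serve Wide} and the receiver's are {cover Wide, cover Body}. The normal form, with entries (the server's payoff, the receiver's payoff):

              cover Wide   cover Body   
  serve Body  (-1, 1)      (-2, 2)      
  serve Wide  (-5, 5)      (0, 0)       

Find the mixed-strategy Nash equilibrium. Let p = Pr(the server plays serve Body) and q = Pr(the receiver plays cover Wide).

p = 5/6, q = 1/3

In a mixed equilibrium the receiver is indifferent between cover Wide and cover Body; this condition fixes p.
  the receiver's expected payoff from cover Wide: p·1 + (1−p)·5 = -4p + 5
  the receiver's expected payoff from cover Body: p·2 + (1−p)·0 = 2p
  -4p + 5 = 2p  ⇒  -6p = -5  ⇒  p = 5/6.
In a mixed equilibrium the server is indifferent between serve Body and serve Wide; this condition fixes q.
  the server's expected payoff from serve Body: q·(-1) + (1−q)·(-2) = q - 2
  the server's expected payoff from serve Wide: q·(-5) + (1−q)·0 = -5q
  q - 2 = -5q  ⇒  6q = 2  ⇒  q = 1/3.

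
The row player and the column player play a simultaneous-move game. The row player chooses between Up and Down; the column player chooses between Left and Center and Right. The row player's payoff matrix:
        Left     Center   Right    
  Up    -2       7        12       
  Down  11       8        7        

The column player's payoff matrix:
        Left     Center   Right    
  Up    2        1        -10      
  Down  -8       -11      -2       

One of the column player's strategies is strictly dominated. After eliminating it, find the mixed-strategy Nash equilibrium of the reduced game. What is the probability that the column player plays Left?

q = 5/18

The column player's strategy Center is strictly dominated by Left: 2 > 1 and -8 > -11. Eliminate Center.
In a mixed equilibrium the row player is indifferent between Up and Down; this condition fixes q.
  the row player's expected payoff from Up: q·(-2) + (1−q)·12 = -14q + 12
  the row player's expected payoff from Down: q·11 + (1−q)·7 = 4q + 7
  -14q + 12 = 4q + 7  ⇒  -18q = -5  ⇒  q = 5/18.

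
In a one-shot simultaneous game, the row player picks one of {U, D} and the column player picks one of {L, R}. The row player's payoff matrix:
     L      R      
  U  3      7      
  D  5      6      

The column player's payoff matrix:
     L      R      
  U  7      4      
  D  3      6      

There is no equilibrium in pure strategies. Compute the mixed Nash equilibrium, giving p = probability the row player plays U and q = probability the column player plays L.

p = 1/2, q = 1/3

In a mixed equilibrium the column player is indifferent between L and R; this condition fixes p.
  the column player's expected payoff from L: p·7 + (1−p)·3 = 4p + 3
  the column player's expected payoff from R: p·4 + (1−p)·6 = -2p + 6
  4p + 3 = -2p + 6  ⇒  6p = 3  ⇒  p = 1/2.
Set the row player's expected payoff from U equal to that from D:
  the row player's payoff from U: q·3 + (1−q)·7 = -4q + 7
  the row player's payoff from D: q·5 + (1−q)·6 = -q + 6
  -4q + 7 = -q + 6  ⇒  -3q = -1  ⇒  q = 1/3.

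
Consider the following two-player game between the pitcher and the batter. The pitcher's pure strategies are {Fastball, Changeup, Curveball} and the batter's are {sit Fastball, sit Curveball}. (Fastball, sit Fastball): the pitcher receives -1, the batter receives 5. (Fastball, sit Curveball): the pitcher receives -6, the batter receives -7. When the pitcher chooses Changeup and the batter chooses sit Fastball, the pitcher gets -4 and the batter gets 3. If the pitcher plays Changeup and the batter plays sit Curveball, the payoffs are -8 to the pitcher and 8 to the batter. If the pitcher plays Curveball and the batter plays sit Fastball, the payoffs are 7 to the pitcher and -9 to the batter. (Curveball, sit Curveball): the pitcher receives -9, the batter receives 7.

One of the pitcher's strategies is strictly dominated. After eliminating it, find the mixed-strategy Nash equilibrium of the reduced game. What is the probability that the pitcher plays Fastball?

p = 4/7

The pitcher's strategy Changeup is strictly dominated by Fastball: -1 > -4 and -6 > -8. Eliminate Changeup.
The batter's indifference between sit Fastball and sit Curveball determines the pitcher's mixing probability p:
  the batter's expected payoff from sit Fastball: p·5 + (1−p)·(-9) = 14p - 9
  the batter's expected payoff from sit Curveball: p·(-7) + (1−p)·7 = -14p + 7
  14p - 9 = -14p + 7  ⇒  28p = 16  ⇒  p = 4/7.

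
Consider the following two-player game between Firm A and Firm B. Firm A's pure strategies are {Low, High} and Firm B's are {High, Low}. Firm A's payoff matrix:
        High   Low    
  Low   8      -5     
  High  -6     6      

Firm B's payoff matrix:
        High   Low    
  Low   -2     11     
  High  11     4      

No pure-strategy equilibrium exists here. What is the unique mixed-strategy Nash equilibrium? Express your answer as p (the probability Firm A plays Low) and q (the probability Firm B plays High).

For Firm B to be willing to mix, Firm B must be indifferent between High and Low, which pins down Firm A's mix.
  Firm B's expected payoff from High: p·(-2) + (1−p)·11 = -13p + 11
  Firm B's expected payoff from Low: p·11 + (1−p)·4 = 7p + 4
  -13p + 11 = 7p + 4  ⇒  -20p = -7  ⇒  p = 7/20.
For Firm A to be willing to mix, Firm A must be indifferent between Low and High, which pins down Firm B's mix.
  Firm A's payoff to Low: q·8 + (1−q)·(-5) = 13q - 5
  Firm A's payoff to High: q·(-6) + (1−q)·6 = -12q + 6
  13q - 5 = -12q + 6  ⇒  25q = 11  ⇒  q = 11/25.

p = 7/20, q = 11/25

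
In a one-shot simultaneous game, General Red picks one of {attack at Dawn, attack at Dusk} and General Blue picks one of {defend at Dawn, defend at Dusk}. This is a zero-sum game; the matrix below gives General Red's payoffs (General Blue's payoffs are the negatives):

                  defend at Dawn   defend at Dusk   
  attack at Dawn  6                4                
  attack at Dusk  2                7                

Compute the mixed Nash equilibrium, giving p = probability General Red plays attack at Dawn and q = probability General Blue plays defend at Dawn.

In a mixed equilibrium General Blue is indifferent between defend at Dawn and defend at Dusk; this condition fixes p.
  General Blue's payoff from defend at Dawn: p·(-6) + (1−p)·(-2) = -4p - 2
  General Blue's payoff from defend at Dusk: p·(-4) + (1−p)·(-7) = 3p - 7
  -4p - 2 = 3p - 7  ⇒  -7p = -5  ⇒  p = 5/7.
General Red's indifference between attack at Dawn and attack at Dusk determines General Blue's mixing probability q:
  General Red's payoff to attack at Dawn: q·6 + (1−q)·4 = 2q + 4
  General Red's payoff to attack at Dusk: q·2 + (1−q)·7 = -5q + 7
  2q + 4 = -5q + 7  ⇒  7q = 3  ⇒  q = 3/7.

p = 5/7, q = 3/7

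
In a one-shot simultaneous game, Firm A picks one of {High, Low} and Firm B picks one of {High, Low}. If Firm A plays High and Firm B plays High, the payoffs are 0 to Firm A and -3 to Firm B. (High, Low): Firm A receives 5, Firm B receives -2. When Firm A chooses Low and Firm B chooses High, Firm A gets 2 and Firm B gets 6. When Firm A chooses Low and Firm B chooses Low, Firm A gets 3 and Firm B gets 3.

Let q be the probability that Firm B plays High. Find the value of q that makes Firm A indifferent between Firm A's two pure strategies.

q = 1/2

Firm A's indifference between High and Low determines Firm B's mixing probability q:
  Firm A's payoff from High: q·0 + (1−q)·5 = -5q + 5
  Firm A's payoff from Low: q·2 + (1−q)·3 = -q + 3
  -5q + 5 = -q + 3  ⇒  -4q = -2  ⇒  q = 1/2.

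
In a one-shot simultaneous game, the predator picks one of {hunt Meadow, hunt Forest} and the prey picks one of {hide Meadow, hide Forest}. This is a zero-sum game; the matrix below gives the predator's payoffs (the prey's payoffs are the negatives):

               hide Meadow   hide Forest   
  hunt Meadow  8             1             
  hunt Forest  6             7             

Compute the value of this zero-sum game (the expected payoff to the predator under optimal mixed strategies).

The prey's mix must leave the predator indifferent between hunt Meadow and hunt Forest.
  the predator's expected payoff from hunt Meadow: q·8 + (1−q)·1 = 7q + 1
  the predator's expected payoff from hunt Forest: q·6 + (1−q)·7 = -q + 7
  7q + 1 = -q + 7  ⇒  8q = 6  ⇒  q = 3/4.
The value is the predator's expected payoff against this mix (using hunt Meadow): (3/4)·8 + (1/4)·1 = 25/4.

v = 25/4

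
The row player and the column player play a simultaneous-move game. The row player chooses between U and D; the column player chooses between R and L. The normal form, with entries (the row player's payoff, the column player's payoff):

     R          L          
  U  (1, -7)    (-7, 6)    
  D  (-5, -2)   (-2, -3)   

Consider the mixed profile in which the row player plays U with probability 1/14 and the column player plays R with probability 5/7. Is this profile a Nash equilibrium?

No

Given the column player's mix q = 5/7, the row player's payoff from U is -9/7 but from D is -29/7. The row player strictly prefers U, so the row player would not mix.
So the proposed profile is not a Nash equilibrium.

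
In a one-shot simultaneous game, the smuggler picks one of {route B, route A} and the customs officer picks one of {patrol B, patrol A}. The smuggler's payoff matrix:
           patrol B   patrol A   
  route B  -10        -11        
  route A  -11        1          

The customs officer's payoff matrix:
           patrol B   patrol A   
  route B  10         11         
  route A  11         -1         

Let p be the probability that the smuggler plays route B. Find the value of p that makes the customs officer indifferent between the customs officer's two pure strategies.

p = 12/13

The customs officer's indifference between patrol B and patrol A determines the smuggler's mixing probability p:
  the customs officer's expected payoff from patrol B: p·10 + (1−p)·11 = -p + 11
  the customs officer's expected payoff from patrol A: p·11 + (1−p)·(-1) = 12p - 1
  -p + 11 = 12p - 1  ⇒  -13p = -12  ⇒  p = 12/13.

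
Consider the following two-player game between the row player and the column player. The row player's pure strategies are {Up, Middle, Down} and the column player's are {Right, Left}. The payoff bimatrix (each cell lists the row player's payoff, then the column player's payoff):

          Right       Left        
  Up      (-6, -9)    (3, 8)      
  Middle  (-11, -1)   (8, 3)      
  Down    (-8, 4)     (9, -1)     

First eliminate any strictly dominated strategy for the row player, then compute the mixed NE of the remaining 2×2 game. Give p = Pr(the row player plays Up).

The row player's strategy Middle is strictly dominated by Down: -8 > -11 and 9 > 8. Eliminate Middle.
The row player's mix must leave the column player indifferent between Right and Left.
  the column player's payoff to Right: p·(-9) + (1−p)·4 = -13p + 4
  the column player's payoff to Left: p·8 + (1−p)·(-1) = 9p - 1
  -13p + 4 = 9p - 1  ⇒  -22p = -5  ⇒  p = 5/22.

p = 5/22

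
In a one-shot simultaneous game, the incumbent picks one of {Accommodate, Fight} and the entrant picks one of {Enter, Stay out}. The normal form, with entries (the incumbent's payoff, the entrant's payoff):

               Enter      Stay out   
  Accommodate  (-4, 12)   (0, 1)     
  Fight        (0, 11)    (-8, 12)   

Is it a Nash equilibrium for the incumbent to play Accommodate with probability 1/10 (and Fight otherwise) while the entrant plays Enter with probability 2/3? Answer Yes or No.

Given the incumbent's mix p = 1/10, the entrant's payoff from Enter is 111/10 but from Stay out is 109/10. The entrant strictly prefers Enter, so the entrant would not mix.
So the proposed profile is not a Nash equilibrium.

No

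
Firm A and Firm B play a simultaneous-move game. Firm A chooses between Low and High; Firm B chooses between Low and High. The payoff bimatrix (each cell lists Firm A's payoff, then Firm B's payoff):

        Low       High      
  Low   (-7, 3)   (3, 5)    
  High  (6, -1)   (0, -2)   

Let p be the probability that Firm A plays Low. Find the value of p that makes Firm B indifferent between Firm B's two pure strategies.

p = 1/3

For Firm B to be willing to mix, Firm B must be indifferent between Low and High, which pins down Firm A's mix.
  Firm B's payoff to Low: p·3 + (1−p)·(-1) = 4p - 1
  Firm B's payoff to High: p·5 + (1−p)·(-2) = 7p - 2
  4p - 1 = 7p - 2  ⇒  -3p = -1  ⇒  p = 1/3.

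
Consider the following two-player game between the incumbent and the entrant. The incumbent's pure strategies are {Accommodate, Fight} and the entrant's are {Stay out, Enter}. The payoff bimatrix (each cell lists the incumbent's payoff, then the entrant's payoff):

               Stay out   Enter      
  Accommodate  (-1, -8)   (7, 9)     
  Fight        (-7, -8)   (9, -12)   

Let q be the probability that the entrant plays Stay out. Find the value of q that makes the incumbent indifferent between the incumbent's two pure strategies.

The incumbent's indifference between Accommodate and Fight determines the entrant's mixing probability q:
  the incumbent's expected payoff from Accommodate: q·(-1) + (1−q)·7 = -8q + 7
  the incumbent's expected payoff from Fight: q·(-7) + (1−q)·9 = -16q + 9
  -8q + 7 = -16q + 9  ⇒  8q = 2  ⇒  q = 1/4.

q = 1/4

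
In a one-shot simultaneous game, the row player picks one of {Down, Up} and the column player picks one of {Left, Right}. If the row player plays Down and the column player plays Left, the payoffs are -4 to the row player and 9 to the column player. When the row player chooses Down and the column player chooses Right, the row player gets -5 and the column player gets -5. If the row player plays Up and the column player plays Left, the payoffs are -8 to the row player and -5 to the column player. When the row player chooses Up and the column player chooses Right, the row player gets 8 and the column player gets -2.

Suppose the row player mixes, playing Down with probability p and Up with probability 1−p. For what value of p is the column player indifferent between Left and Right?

In a mixed equilibrium the column player is indifferent between Left and Right; this condition fixes p.
  the column player's expected payoff from Left: p·9 + (1−p)·(-5) = 14p - 5
  the column player's expected payoff from Right: p·(-5) + (1−p)·(-2) = -3p - 2
  14p - 5 = -3p - 2  ⇒  17p = 3  ⇒  p = 3/17.

p = 3/17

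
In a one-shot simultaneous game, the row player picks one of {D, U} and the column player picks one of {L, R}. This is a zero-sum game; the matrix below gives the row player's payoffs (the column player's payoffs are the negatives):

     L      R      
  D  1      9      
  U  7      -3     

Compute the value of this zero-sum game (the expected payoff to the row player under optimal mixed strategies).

v = 11/3

For the row player to be willing to mix, the row player must be indifferent between D and U, which pins down the column player's mix.
  the row player's payoff to D: q·1 + (1−q)·9 = -8q + 9
  the row player's payoff to U: q·7 + (1−q)·(-3) = 10q - 3
  -8q + 9 = 10q - 3  ⇒  -18q = -12  ⇒  q = 2/3.
The value is the row player's expected payoff against this mix (using D): (2/3)·1 + (1/3)·9 = 11/3.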